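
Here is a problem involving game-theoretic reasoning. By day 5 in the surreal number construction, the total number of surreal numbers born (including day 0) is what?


Day 0: {|} = 0 is born. Count = 1.
Day n: the number of surreal numbers born by day n is 2^(n+1) - 1.
By day 0: 2^1 - 1 = 1
By day 1: 2^2 - 1 = 3
By day 2: 2^3 - 1 = 7
By day 3: 2^4 - 1 = 15
By day 4: 2^5 - 1 = 31
By day 5: 2^6 - 1 = 63
By day 5: 63 surreal numbers.

63


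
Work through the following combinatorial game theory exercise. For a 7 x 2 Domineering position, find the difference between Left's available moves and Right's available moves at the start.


Board is 7 x 2 (rows x cols).
Left (vertical) placements: (rows-1) * cols = 6 * 2 = 12
Right (horizontal) placements: rows * (cols-1) = 7 * 1 = 7
Advantage = Left - Right = 12 - 7 = 5

5


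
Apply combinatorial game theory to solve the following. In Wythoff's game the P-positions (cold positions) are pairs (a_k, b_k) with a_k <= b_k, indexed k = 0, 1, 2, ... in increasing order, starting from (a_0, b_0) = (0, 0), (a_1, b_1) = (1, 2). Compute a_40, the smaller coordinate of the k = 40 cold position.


By Wythoff's theorem, a_k = floor(k * phi) and b_k = floor(k * phi^2) = a_k + k, where phi = (1 + sqrt(5))/2 is the golden ratio.
phi = (1 + sqrt(5))/2 = 1.618034
k = 40
k * phi = 40 * 1.618034 = 64.721360
a_40 = floor(k * phi) = 64

64


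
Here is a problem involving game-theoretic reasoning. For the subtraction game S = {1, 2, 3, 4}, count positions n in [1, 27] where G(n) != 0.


Subtraction set S = {1, 2, 3, 4}, so G(n) = n mod 5.
G(n) = 0 when n is a multiple of 5.
Multiples of 5 in [1, 27]: 5
N-positions (nonzero Grundy) = 27 - 5 = 22

22


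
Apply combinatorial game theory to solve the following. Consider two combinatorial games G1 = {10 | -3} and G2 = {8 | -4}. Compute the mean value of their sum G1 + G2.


G1 = {10 | -3}, G2 = {8 | -4}
Each is a switch {a | b} with numbers a > b; its mean value is (a + b)/2, and mean value is additive over game sums: m(G1 + G2) = m(G1) + m(G2).
Mean of G1 = (10 + (-3))/2 = 7/2 = 7/2
Mean of G2 = (8 + (-4))/2 = 4/2 = 2
Mean of G1 + G2 = 7/2 + 2 = 11/2

11/2


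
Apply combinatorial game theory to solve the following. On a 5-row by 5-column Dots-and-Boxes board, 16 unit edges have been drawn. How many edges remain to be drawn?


Grid: 5 x 5 boxes, i.e. 6 rows and 6 columns of dots.
Horizontal edges: (rows + 1) * cols = 6 * 5 = 30
Vertical edges: rows * (cols + 1) = 5 * 6 = 30
Total edges: 30 + 30 = 60
Edges drawn: 16
Remaining: 60 - 16 = 44

44


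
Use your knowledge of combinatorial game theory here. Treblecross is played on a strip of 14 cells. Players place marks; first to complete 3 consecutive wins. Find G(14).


Treblecross: place X on empty cells; 3-in-a-row wins.
Playing within two cells of an existing X lets the opponent win at once, so sensible play treats the cells i-2..i+2 around each X as dead. The player left with no safe cell loses, so this is a normal-play take-away game on strips of safe cells.
Placing X at cell i (0-indexed) of a strip of k safe cells leaves independent strips of sizes max(0, i-2) and max(0, k-i-3). Hence G(k) = mex{ G(max(0,i-2)) XOR G(max(0,k-i-3)) : 0 <= i < k }, with G(0) = 0.
G(1): splits (0,0):0^0=0 -> mex({0}) = 1
G(2): splits (0,0):0^0=0 -> mex({0}) = 1
G(3): splits (0,0):0^0=0 -> mex({0}) = 1
G(4): splits (0,1):0^1=1 (0,0):0^0=0 -> mex({0, 1}) = 2
G(5): splits (0,2):0^1=1 (0,1):0^1=1 (0,0):0^0=0 -> mex({0, 1}) = 2
G(6) = mex({1}) = 0
G(7) = mex({0, 1, 2}) = 3
G(8) = mex({0, 1, 2}) = 3
G(9) = mex({0, 2}) = 1
G(10) = mex({0, 2, 3}) = 1
G(11) = mex({0, 3}) = 1
G(12) = mex({1, 3}) = 0
G(13) = mex({0, 1, 2, 3}) = 4
G(14) = mex({0, 1, 2}) = 3
Therefore G(14) = 3.

3


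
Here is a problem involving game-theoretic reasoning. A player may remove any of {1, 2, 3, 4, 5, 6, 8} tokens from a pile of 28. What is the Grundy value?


The subtraction set is S = {1, 2, 3, 4, 5, 6, 8}.
G(k) = mex{ G(k - s) : s in S, s <= k }. We compute iteratively: G(0) = 0.
G(1) = mex({0}) = 1
G(2) = mex({0, 1}) = 2
G(3) = mex({0, 1, 2}) = 3
G(4) = mex({0, 1, 2, 3}) = 4
G(5) = mex({0, 1, 2, 3, 4}) = 5
G(6) = mex({0, 1, 2, 3, 4, 5}) = 6
G(7) = mex({1, 2, 3, 4, 5, 6}) = 0
G(8) = mex({0, 2, 3, 4, 5, 6}) = 1
G(9) = mex({0, 1, 3, 4, 5, 6}) = 2
G(10) = mex({0, 1, 2, 4, 5, 6}) = 3
G(11) = mex({0, 1, 2, 3, 5, 6}) = 4
G(12) = mex({0, 1, 2, 3, 4, 6}) = 5
G(13) = mex({0, 1, 2, 3, 4, 5}) = 6
G(14) = mex({1, 2, 3, 4, 5, 6}) = 0
Observe that G(7)..G(14) = 0, 1, 2, 3, 4, 5, 6, 0 repeats G(0)..G(7) = 0, 1, 2, 3, 4, 5, 6, 0.
For k >= max(S) = 8, G(k) is determined by the previous 8 values G(k-8)..G(k-1); a window of 8 consecutive values has recurred shifted by 7, so by induction G(k + 7) = G(k) for all k >= 0: the sequence is periodic from the start with period 7.
One period: G(0..6) = 0, 1, 2, 3, 4, 5, 6.
28 mod 7 = 0, so G(28) = G(0) = 0.

0


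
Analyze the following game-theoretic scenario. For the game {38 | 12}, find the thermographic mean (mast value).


Game = {38 | 12}, a switch {a | b} with numbers a > b.
Its thermograph has left wall a - t and right wall b + t, which meet at t = (a - b)/2, where both equal (a + b)/2. So the mast (mean value) is at (a + b)/2.
Mean = (38 + (12))/2 = 50/2 = 25

25


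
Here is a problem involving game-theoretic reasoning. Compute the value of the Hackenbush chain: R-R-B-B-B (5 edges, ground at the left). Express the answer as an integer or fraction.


Edges (from ground): R-R-B-B-B
By Berlekamp's sign-expansion rule, a Blue-Red Hackenbush stalk has the value of the surreal number whose sign sequence is the edge sequence with B -> + and R -> -.
Sign sequence: --+++
Trace the sign expansion in the surreal number tree, starting from 0:
Edge 1: R (sign -) -> bounds (-inf, 0), value = -1
Edge 2: R (sign -) -> bounds (-inf, -1), value = -2
Edge 3: B (sign +) -> bounds (-2, -1), value = -3/2
Edge 4: B (sign +) -> bounds (-3/2, -1), value = -5/4
Edge 5: B (sign +) -> bounds (-5/4, -1), value = -9/8
Game value = -9/8

-9/8


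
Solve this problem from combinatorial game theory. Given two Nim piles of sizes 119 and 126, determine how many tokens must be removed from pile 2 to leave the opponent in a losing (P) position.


Piles: 119 and 126
Current XOR: 119 XOR 126 = 9 (non-zero, so this is an N-position).
To make the XOR zero, we need to find a move that balances the piles.
For pile 2 (size 126): target = 126 XOR 9 = 119
We reduce pile 2 from 126 to 119.
Tokens removed: 126 - 119 = 7
Verification: 119 XOR 119 = 0

7


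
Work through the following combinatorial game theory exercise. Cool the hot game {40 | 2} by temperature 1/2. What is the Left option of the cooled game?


Original game: {40 | 2} (a switch {a | b} with a > b).
Cooling by t (for t below the temperature (a - b)/2 = 19) taxes each move by t: {a | b} cooled by t is {a - t | b + t}.
Cooling amount: t = 1/2
Cooled Left option: 40 - 1/2 = 79/2
Cooled Right option: 2 + 1/2 = 5/2
Cooled game: {79/2 | 5/2}
Left option = 79/2

79/2


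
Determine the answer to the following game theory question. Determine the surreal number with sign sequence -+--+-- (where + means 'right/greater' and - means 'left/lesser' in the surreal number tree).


Sign expansion: -+--+--
Rule: track bounds (lo, hi), initially (-inf, +inf). On '+', the current value becomes lo and we move to the simplest number in (value, hi): value + 1 if hi = +inf, otherwise the midpoint (value + hi)/2. On '-', the current value becomes hi and we move to value - 1 if lo = -inf, otherwise the midpoint (lo + value)/2.
Start at 0.
Step 1: sign = -, move left. Bounds: (-inf, 0). Value = -1
Step 2: sign = +, move right. Bounds: (-1, 0). Value = -1/2
Step 3: sign = -, move left. Bounds: (-1, -1/2). Value = -3/4
Step 4: sign = -, move left. Bounds: (-1, -3/4). Value = -7/8
Step 5: sign = +, move right. Bounds: (-7/8, -3/4). Value = -13/16
Step 6: sign = -, move left. Bounds: (-7/8, -13/16). Value = -27/32
Step 7: sign = -, move left. Bounds: (-7/8, -27/32). Value = -55/64
The surreal number with sign expansion -+--+-- is -55/64.

-55/64


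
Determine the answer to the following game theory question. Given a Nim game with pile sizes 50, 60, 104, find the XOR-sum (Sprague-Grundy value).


We need the XOR (exclusive or) of all pile sizes.
After XOR-ing pile 1 (size 50): 0 XOR 50 = 50
After XOR-ing pile 2 (size 60): 50 XOR 60 = 14
After XOR-ing pile 3 (size 104): 14 XOR 104 = 102
The Nim-value of this position is 102.

102


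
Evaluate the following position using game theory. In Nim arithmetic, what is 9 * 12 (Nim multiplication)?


Nim multiplication is bilinear over XOR: (u XOR v) * w = (u*w) XOR (v*w).
So we split each operand into its bit components and XOR the pairwise Nim products.
9 = 1 + 8 (as XOR of powers of 2).
12 = 4 + 8 (as XOR of powers of 2).
Using the standard Nim-product table on single bits:
  2*2 = 3,   2*4 = 8,   2*8 = 12,
  4*4 = 6,   4*8 = 11,  8*8 = 13,
and  1*x = x (identity), k*l = l*k (commutative).
Pairwise Nim products:
  1 * 4 = 4
  1 * 8 = 8
  8 * 4 = 11
  8 * 8 = 13
XOR them: 4 XOR 8 XOR 11 XOR 13 = 10.
Result: 9 * 12 = 10 (in Nim).

10


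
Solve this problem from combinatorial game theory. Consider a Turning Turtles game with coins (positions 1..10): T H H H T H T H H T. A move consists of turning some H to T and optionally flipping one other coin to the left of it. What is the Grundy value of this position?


Coins: T H H H T H T H H T
Key fact: a single head at position k behaves exactly like a Nim heap of size k (turning it to T and optionally flipping a coin at j < k corresponds to moving the heap from k to j, or to 0), and heads combine as a disjunctive sum (two heads at the same place would cancel, matching j XOR j = 0). So the Nim-value is the XOR of the 1-indexed positions of the heads.
Face-up positions (1-indexed): [2, 3, 4, 6, 8, 9]
XOR 0 with 2: 0 XOR 2 = 2
XOR 2 with 3: 2 XOR 3 = 1
XOR 1 with 4: 1 XOR 4 = 5
XOR 5 with 6: 5 XOR 6 = 3
XOR 3 with 8: 3 XOR 8 = 11
XOR 11 with 9: 11 XOR 9 = 2
Nim-value = 2

2


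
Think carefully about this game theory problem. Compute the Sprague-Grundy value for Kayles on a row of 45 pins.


Kayles: a move removes 1 or 2 adjacent pins from a contiguous row.
Removing pins from a row of k leaves two independent rows (a, b) with a + b = k - 1 (one pin) or a + b = k - 2 (two pins); an end removal gives a = 0.
By Sprague-Grundy, G(k) = mex{ G(a) XOR G(b) } over all these splits. G(0) = 0.
G(1): splits (0,0):0^0=0 -> mex({0}) = 1
G(2): splits (0,1):0^1=1 (0,0):0^0=0 -> mex({0, 1}) = 2
G(3): splits (0,2):0^2=2 (1,1):1^1=0 (0,1):0^1=1 -> mex({0, 1, 2}) = 3
G(4): splits (0,3):0^3=3 (1,2):1^2=3 (0,2):0^2=2 (1,1):1^1=0 -> mex({0, 2, 3}) = 1
G(5): splits (0,4):0^1=1 (1,3):1^3=2 (2,2):2^2=0 (0,3):0^3=3 (1,2):1^2=3 -> mex({0, 1, 2, 3}) = 4
G(6) = mex({0, 1, 2, 4}) = 3
G(7) = mex({0, 1, 3, 4, 5}) = 2
G(8) = mex({0, 2, 3, 5, 6}) = 1
G(9) = mex({0, 1, 2, 3, 6, 7}) = 4
G(10) = mex({0, 1, 3, 4, 5, 7}) = 2
G(11) = mex({0, 1, 2, 3, 4, 5}) = 6
G(12) = mex({0, 1, 2, 3, 5, 6, 7}) = 4
G(13) = mex({0, 2, 3, 4, 6, 7}) = 1
G(14) = mex({0, 1, 4, 5, 6, 7}) = 2
G(15) = mex({0, 1, 2, 3, 4, 5, 6}) = 7
G(16) = mex({0, 2, 3, 5, 6, 7}) = 1
G(17) = mex({0, 1, 2, 3, 5, 6, 7}) = 4
G(18) = mex({0, 1, 2, 4, 5, 6}) = 3
G(19) = mex({0, 1, 3, 4, 5, 7}) = 2
G(20) = mex({0, 2, 3, 4, 5, 6, 7}) = 1
G(21) = mex({0, 1, 2, 3, 5, 6, 7}) = 4
G(22) = mex({0, 1, 2, 3, 4, 5, 7}) = 6
G(23) = mex({0, 1, 2, 3, 4, 5, 6}) = 7
G(24) = mex({0, 1, 2, 3, 5, 6, 7}) = 4
G(25) = mex({0, 2, 3, 4, 6, 7}) = 1
G(26) = mex({0, 1, 3, 4, 5, 6, 7}) = 2
G(27) = mex({0, 1, 2, 3, 4, 5, 6, 7}) = 8
G(28) = mex({0, 1, 2, 3, 4, 6, 7, 8}) = 5
G(29) = mex({0, 1, 2, 3, 5, 6, 7, 8, 9}) = 4
G(30) = mex({0, 1, 2, 3, 4, 5, 6, 9, 10}) = 7
G(31) = mex({0, 1, 3, 4, 5, 7, 10, 11}) = 2
G(32) = mex({0, 2, 3, 4, 5, 6, 7, 9, 11}) = 1
G(33) = mex({0, 1, 2, 3, 4, 5, 6, 7, 9, 12}) = 8
G(34) = mex({0, 1, 2, 3, 4, 5, 7, 8, 11, 12}) = 6
G(35) = mex({0, 1, 2, 3, 4, 5, 6, 8, 9, 10, 11}) = 7
G(36) = mex({0, 1, 2, 3, 5, 6, 7, 9, 10}) = 4
G(37) = mex({0, 2, 3, 4, 6, 7, 9, 10, 11, 12}) = 1
G(38) = mex({0, 1, 3, 4, 5, 6, 7, 9, 10, 11, 12}) = 2
G(39) = mex({0, 1, 2, 4, 5, 6, 7, 9, 10, 12, 14}) = 3
G(40) = mex({0, 2, 3, 4, 6, 7, 11, 12, 14}) = 1
G(41) = mex({0, 1, 2, 3, 5, 6, 7, 9, 10, 11, 12}) = 4
G(42) = mex({0, 1, 2, 3, 4, 5, 6, 9, 10}) = 7
G(43) = mex({0, 1, 3, 4, 5, 7, 9, 10, 12, 15}) = 2
G(44) = mex({0, 2, 3, 4, 5, 6, 7, 9, 10, 12, 15}) = 1
G(45) = mex({0, 1, 2, 3, 4, 5, 6, 7, 9, 10, 12, 14}) = 8
Therefore G(45) = 8.

8


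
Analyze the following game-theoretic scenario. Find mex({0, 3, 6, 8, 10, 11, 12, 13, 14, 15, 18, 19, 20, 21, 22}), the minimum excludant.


Set = {0, 3, 6, 8, 10, 11, 12, 13, 14, 15, 18, 19, 20, 21, 22}
0 is in the set.
1 is NOT in the set. This is the mex.
mex = 1

1


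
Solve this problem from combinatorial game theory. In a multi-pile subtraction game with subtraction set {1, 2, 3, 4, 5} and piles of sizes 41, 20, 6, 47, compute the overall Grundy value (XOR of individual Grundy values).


Subtraction set: {1, 2, 3, 4, 5}
For this subtraction set, G(n) = n mod 6 (period = max + 1 = 6).
Pile 1 (size 41): G(41) = 41 mod 6 = 5
Pile 2 (size 20): G(20) = 20 mod 6 = 2
Pile 3 (size 6): G(6) = 6 mod 6 = 0
Pile 4 (size 47): G(47) = 47 mod 6 = 5
Total Grundy value = XOR of all: 5 XOR 2 XOR 0 XOR 5 = 2

2


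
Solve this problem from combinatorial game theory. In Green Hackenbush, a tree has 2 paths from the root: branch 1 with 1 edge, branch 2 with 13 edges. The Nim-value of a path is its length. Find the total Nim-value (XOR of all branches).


The tree has 2 branches from the ground vertex.
In Green Hackenbush, the Nim-value of a simple path of length k is k.
Branch 1: length 1, Nim-value = 1
Branch 2: length 13, Nim-value = 13
Total Nim-value = XOR of all branch values:
0 XOR 1 = 1
1 XOR 13 = 12
Nim-value of the tree = 12

12


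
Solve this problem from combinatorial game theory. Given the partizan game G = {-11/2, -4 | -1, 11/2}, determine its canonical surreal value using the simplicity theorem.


Left options: {-11/2, -4}, max = -4
Right options: {-1, 11/2}, min = -1
All options are numbers and max(Left) < min(Right), so by the simplicity theorem the value is the simplest (earliest-born) number strictly between -4 and -1.
Integers -3 through -2 all lie strictly between -4 and -1.
Among integers, the simplest (lowest birthday = smallest |n|; 0 is born on day 0, +-n on day n) is -2.
No non-integer in the interval can be simpler: if x is a non-integer in the interval, then floor(x) or ceil(x) also lies in the interval (the interval contains an integer), and both are proper prefixes of x's sign expansion, i.e. born earlier. So the game value is -2.
Game value = -2

-2


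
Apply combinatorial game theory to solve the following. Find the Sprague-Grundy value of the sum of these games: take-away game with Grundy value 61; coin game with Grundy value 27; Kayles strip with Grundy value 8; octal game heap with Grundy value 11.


By the Sprague-Grundy theorem, the Grundy value of a sum of games is the XOR of individual Grundy values.
take-away game: Grundy value = 61. Running XOR: 0 XOR 61 = 61
coin game: Grundy value = 27. Running XOR: 61 XOR 27 = 38
Kayles strip: Grundy value = 8. Running XOR: 38 XOR 8 = 46
octal game heap: Grundy value = 11. Running XOR: 46 XOR 11 = 37
The combined Grundy value is 37.

37


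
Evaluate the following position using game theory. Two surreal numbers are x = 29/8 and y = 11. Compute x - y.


x = 29/8, y = 11
Converting to common denominator: 8
x = 29/8, y = 88/8
x - y = 29/8 - 11 = -59/8

-59/8


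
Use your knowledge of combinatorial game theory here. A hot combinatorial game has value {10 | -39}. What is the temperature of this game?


The game is {10 | -39}, a switch {a | b} with numbers a > b.
Cooling {a | b} by t gives {a - t | b + t}, which stops being hot when a - t = b + t, i.e. at t = (a - b)/2. So the temperature of a switch is (a - b)/2.
Temperature = (Left option - Right option) / 2
= (10 - (-39)) / 2
= 49 / 2
= 49/2

49/2


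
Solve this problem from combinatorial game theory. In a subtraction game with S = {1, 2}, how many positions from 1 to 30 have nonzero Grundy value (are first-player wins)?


Subtraction set S = {1, 2}, so G(n) = n mod 3.
G(n) = 0 when n is a multiple of 3.
Multiples of 3 in [1, 30]: 10
N-positions (nonzero Grundy) = 30 - 10 = 20

20


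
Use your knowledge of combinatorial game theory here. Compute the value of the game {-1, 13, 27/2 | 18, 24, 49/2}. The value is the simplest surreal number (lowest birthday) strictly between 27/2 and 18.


Left options: {-1, 13, 27/2}, max = 27/2
Right options: {18, 24, 49/2}, min = 18
All options are numbers and max(Left) < min(Right), so by the simplicity theorem the value is the simplest (earliest-born) number strictly between 27/2 and 18.
Integers 14 through 17 all lie strictly between 27/2 and 18.
Among integers, the simplest (lowest birthday = smallest |n|; 0 is born on day 0, +-n on day n) is 14.
No non-integer in the interval can be simpler: if x is a non-integer in the interval, then floor(x) or ceil(x) also lies in the interval (the interval contains an integer), and both are proper prefixes of x's sign expansion, i.e. born earlier. So the game value is 14.
Game value = 14

14


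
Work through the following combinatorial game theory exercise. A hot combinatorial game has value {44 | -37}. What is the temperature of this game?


The game is {44 | -37}, a switch {a | b} with numbers a > b.
Cooling {a | b} by t gives {a - t | b + t}, which stops being hot when a - t = b + t, i.e. at t = (a - b)/2. So the temperature of a switch is (a - b)/2.
Temperature = (Left option - Right option) / 2
= (44 - (-37)) / 2
= 81 / 2
= 81/2

81/2


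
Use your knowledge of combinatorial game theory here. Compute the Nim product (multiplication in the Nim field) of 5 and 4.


Nim multiplication is bilinear over XOR: (u XOR v) * w = (u*w) XOR (v*w).
So we split each operand into its bit components and XOR the pairwise Nim products.
5 = 1 + 4 (as XOR of powers of 2).
4 = 4 (as XOR of powers of 2).
Using the standard Nim-product table on single bits:
  2*2 = 3,   2*4 = 8,   2*8 = 12,
  4*4 = 6,   4*8 = 11,  8*8 = 13,
and  1*x = x (identity), k*l = l*k (commutative).
Pairwise Nim products:
  1 * 4 = 4
  4 * 4 = 6
XOR them: 4 XOR 6 = 2.
Result: 5 * 4 = 2 (in Nim).

2


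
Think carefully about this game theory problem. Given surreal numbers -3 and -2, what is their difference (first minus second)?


x = -3, y = -2
x - y = -3 - -2 = -1

-1


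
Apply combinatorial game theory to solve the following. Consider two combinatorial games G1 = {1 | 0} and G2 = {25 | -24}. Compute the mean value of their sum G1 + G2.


G1 = {1 | 0}, G2 = {25 | -24}
Each is a switch {a | b} with numbers a > b; its mean value is (a + b)/2, and mean value is additive over game sums: m(G1 + G2) = m(G1) + m(G2).
Mean of G1 = (1 + (0))/2 = 1/2 = 1/2
Mean of G2 = (25 + (-24))/2 = 1/2 = 1/2
Mean of G1 + G2 = 1/2 + 1/2 = 1

1


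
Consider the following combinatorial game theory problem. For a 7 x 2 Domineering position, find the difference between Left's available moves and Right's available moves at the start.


Board is 7 x 2 (rows x cols).
Left (vertical) placements: (rows-1) * cols = 6 * 2 = 12
Right (horizontal) placements: rows * (cols-1) = 7 * 1 = 7
Advantage = Left - Right = 12 - 7 = 5

5


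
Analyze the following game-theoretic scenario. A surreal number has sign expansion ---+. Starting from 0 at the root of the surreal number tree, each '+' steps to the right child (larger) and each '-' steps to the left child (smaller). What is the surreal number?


Sign expansion: ---+
Rule: track bounds (lo, hi), initially (-inf, +inf). On '+', the current value becomes lo and we move to the simplest number in (value, hi): value + 1 if hi = +inf, otherwise the midpoint (value + hi)/2. On '-', the current value becomes hi and we move to value - 1 if lo = -inf, otherwise the midpoint (lo + value)/2.
Start at 0.
Step 1: sign = -, move left. Bounds: (-inf, 0). Value = -1
Step 2: sign = -, move left. Bounds: (-inf, -1). Value = -2
Step 3: sign = -, move left. Bounds: (-inf, -2). Value = -3
Step 4: sign = +, move right. Bounds: (-3, -2). Value = -5/2
The surreal number with sign expansion ---+ is -5/2.

-5/2


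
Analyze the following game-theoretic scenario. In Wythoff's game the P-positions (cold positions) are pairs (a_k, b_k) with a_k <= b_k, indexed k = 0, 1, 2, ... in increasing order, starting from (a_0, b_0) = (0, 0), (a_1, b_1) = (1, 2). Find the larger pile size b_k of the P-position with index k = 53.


By Wythoff's theorem, a_k = floor(k * phi) and b_k = floor(k * phi^2) = a_k + k, where phi = (1 + sqrt(5))/2 is the golden ratio.
phi = (1 + sqrt(5))/2 = 1.618034
phi^2 = phi + 1 = 2.618034
k = 53
k * phi^2 = 53 * 2.618034 = 138.755801
b_53 = floor(k * phi^2) = 138 (check: a_53 + k = 85 + 53 = 138)

138


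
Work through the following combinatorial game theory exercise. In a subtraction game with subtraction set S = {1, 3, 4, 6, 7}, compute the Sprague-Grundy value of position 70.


The subtraction set is S = {1, 3, 4, 6, 7}.
G(k) = mex{ G(k - s) : s in S, s <= k }. We compute iteratively: G(0) = 0.
G(1) = mex({0}) = 1
G(2) = mex({1}) = 0
G(3) = mex({0}) = 1
G(4) = mex({0, 1}) = 2
G(5) = mex({0, 1, 2}) = 3
G(6) = mex({0, 1, 3}) = 2
G(7) = mex({0, 1, 2}) = 3
G(8) = mex({0, 1, 2, 3}) = 4
G(9) = mex({0, 1, 2, 3, 4}) = 5
G(10) = mex({1, 2, 3, 5}) = 0
G(11) = mex({0, 2, 3, 4}) = 1
G(12) = mex({1, 2, 3, 4, 5}) = 0
G(13) = mex({0, 2, 3, 5}) = 1
G(14) = mex({0, 1, 3, 4}) = 2
G(15) = mex({0, 1, 2, 4, 5}) = 3
G(16) = mex({0, 1, 3, 5}) = 2
Observe that G(10)..G(16) = 0, 1, 0, 1, 2, 3, 2 repeats G(0)..G(6) = 0, 1, 0, 1, 2, 3, 2.
For k >= max(S) = 7, G(k) is determined by the previous 7 values G(k-7)..G(k-1); a window of 7 consecutive values has recurred shifted by 10, so by induction G(k + 10) = G(k) for all k >= 0: the sequence is periodic from the start with period 10.
One period: G(0..9) = 0, 1, 0, 1, 2, 3, 2, 3, 4, 5.
70 mod 10 = 0, so G(70) = G(0) = 0.

0


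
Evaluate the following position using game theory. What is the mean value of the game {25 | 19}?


Game = {25 | 19}, a switch {a | b} with numbers a > b.
Its thermograph has left wall a - t and right wall b + t, which meet at t = (a - b)/2, where both equal (a + b)/2. So the mast (mean value) is at (a + b)/2.
Mean = (25 + (19))/2 = 44/2 = 22

22


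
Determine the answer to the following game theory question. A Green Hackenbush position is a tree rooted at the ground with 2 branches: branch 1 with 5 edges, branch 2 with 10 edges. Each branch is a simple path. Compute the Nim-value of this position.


The tree has 2 branches from the ground vertex.
In Green Hackenbush, the Nim-value of a simple path of length k is k.
Branch 1: length 5, Nim-value = 5
Branch 2: length 10, Nim-value = 10
Total Nim-value = XOR of all branch values:
0 XOR 5 = 5
5 XOR 10 = 15
Nim-value of the tree = 15

15


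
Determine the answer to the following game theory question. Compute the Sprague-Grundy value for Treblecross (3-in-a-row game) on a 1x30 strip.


Treblecross: place X on empty cells; 3-in-a-row wins.
Playing within two cells of an existing X lets the opponent win at once, so sensible play treats the cells i-2..i+2 around each X as dead. The player left with no safe cell loses, so this is a normal-play take-away game on strips of safe cells.
Placing X at cell i (0-indexed) of a strip of k safe cells leaves independent strips of sizes max(0, i-2) and max(0, k-i-3). Hence G(k) = mex{ G(max(0,i-2)) XOR G(max(0,k-i-3)) : 0 <= i < k }, with G(0) = 0.
G(1): splits (0,0):0^0=0 -> mex({0}) = 1
G(2): splits (0,0):0^0=0 -> mex({0}) = 1
G(3): splits (0,0):0^0=0 -> mex({0}) = 1
G(4): splits (0,1):0^1=1 (0,0):0^0=0 -> mex({0, 1}) = 2
G(5): splits (0,2):0^1=1 (0,1):0^1=1 (0,0):0^0=0 -> mex({0, 1}) = 2
G(6) = mex({1}) = 0
G(7) = mex({0, 1, 2}) = 3
G(8) = mex({0, 1, 2}) = 3
G(9) = mex({0, 2}) = 1
G(10) = mex({0, 2, 3}) = 1
G(11) = mex({0, 3}) = 1
G(12) = mex({1, 3}) = 0
G(13) = mex({0, 1, 2, 3}) = 4
G(14) = mex({0, 1, 2}) = 3
G(15) = mex({0, 1, 2}) = 3
G(16) = mex({0, 1, 2, 4}) = 3
G(17) = mex({0, 1, 3, 4}) = 2
G(18) = mex({0, 1, 3, 4}) = 2
G(19) = mex({0, 1, 3, 5}) = 2
G(20) = mex({0, 1, 2, 3, 5}) = 4
G(21) = mex({0, 1, 2, 3, 5}) = 4
G(22) = mex({1, 2, 6}) = 0
G(23) = mex({0, 1, 2, 3, 4, 6}) = 5
G(24) = mex({0, 1, 2, 3, 4}) = 5
G(25) = mex({0, 1, 3, 4, 7}) = 2
G(26) = mex({0, 1, 3, 4, 5, 7}) = 2
G(27) = mex({0, 1, 3, 5}) = 2
G(28) = mex({0, 1, 2, 5}) = 3
G(29) = mex({0, 1, 2, 4, 5, 6}) = 3
G(30) = mex({1, 2, 4, 6}) = 0
Therefore G(30) = 0.

0


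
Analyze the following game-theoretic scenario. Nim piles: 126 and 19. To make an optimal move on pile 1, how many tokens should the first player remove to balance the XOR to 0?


Piles: 126 and 19
Current XOR: 126 XOR 19 = 109 (non-zero, so this is an N-position).
To make the XOR zero, we need to find a move that balances the piles.
For pile 1 (size 126): target = 126 XOR 109 = 19
We reduce pile 1 from 126 to 19.
Tokens removed: 126 - 19 = 107
Verification: 19 XOR 19 = 0

107


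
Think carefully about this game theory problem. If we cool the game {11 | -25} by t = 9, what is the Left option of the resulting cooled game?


Original game: {11 | -25} (a switch {a | b} with a > b).
Cooling by t (for t below the temperature (a - b)/2 = 18) taxes each move by t: {a | b} cooled by t is {a - t | b + t}.
Cooling amount: t = 9
Cooled Left option: 11 - 9 = 2
Cooled Right option: -25 + 9 = -16
Cooled game: {2 | -16}
Left option = 2

2


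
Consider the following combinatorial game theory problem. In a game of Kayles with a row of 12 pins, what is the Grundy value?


Kayles: a move removes 1 or 2 adjacent pins from a contiguous row.
Removing pins from a row of k leaves two independent rows (a, b) with a + b = k - 1 (one pin) or a + b = k - 2 (two pins); an end removal gives a = 0.
By Sprague-Grundy, G(k) = mex{ G(a) XOR G(b) } over all these splits. G(0) = 0.
G(1): splits (0,0):0^0=0 -> mex({0}) = 1
G(2): splits (0,1):0^1=1 (0,0):0^0=0 -> mex({0, 1}) = 2
G(3): splits (0,2):0^2=2 (1,1):1^1=0 (0,1):0^1=1 -> mex({0, 1, 2}) = 3
G(4): splits (0,3):0^3=3 (1,2):1^2=3 (0,2):0^2=2 (1,1):1^1=0 -> mex({0, 2, 3}) = 1
G(5): splits (0,4):0^1=1 (1,3):1^3=2 (2,2):2^2=0 (0,3):0^3=3 (1,2):1^2=3 -> mex({0, 1, 2, 3}) = 4
G(6) = mex({0, 1, 2, 4}) = 3
G(7) = mex({0, 1, 3, 4, 5}) = 2
G(8) = mex({0, 2, 3, 5, 6}) = 1
G(9) = mex({0, 1, 2, 3, 6, 7}) = 4
G(10) = mex({0, 1, 3, 4, 5, 7}) = 2
G(11) = mex({0, 1, 2, 3, 4, 5}) = 6
G(12) = mex({0, 1, 2, 3, 5, 6, 7}) = 4
Therefore G(12) = 4.

4


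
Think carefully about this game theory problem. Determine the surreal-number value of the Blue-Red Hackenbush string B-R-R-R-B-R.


Edges (from ground): B-R-R-R-B-R
By Berlekamp's sign-expansion rule, a Blue-Red Hackenbush stalk has the value of the surreal number whose sign sequence is the edge sequence with B -> + and R -> -.
Sign sequence: +---+-
Trace the sign expansion in the surreal number tree, starting from 0:
Edge 1: B (sign +) -> bounds (0, +inf), value = 1
Edge 2: R (sign -) -> bounds (0, 1), value = 1/2
Edge 3: R (sign -) -> bounds (0, 1/2), value = 1/4
Edge 4: R (sign -) -> bounds (0, 1/4), value = 1/8
Edge 5: B (sign +) -> bounds (1/8, 1/4), value = 3/16
Edge 6: R (sign -) -> bounds (1/8, 3/16), value = 5/32
Game value = 5/32

5/32


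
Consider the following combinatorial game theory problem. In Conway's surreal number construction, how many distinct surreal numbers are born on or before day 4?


Day 0: {|} = 0 is born. Count = 1.
Day n: the number of surreal numbers born by day n is 2^(n+1) - 1.
By day 0: 2^1 - 1 = 1
By day 1: 2^2 - 1 = 3
By day 2: 2^3 - 1 = 7
By day 3: 2^4 - 1 = 15
By day 4: 2^5 - 1 = 31
By day 4: 31 surreal numbers.

31


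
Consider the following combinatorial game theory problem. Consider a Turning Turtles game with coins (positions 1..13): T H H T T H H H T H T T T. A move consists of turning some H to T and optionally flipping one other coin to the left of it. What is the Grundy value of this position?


Coins: T H H T T H H H T H T T T
Key fact: a single head at position k behaves exactly like a Nim heap of size k (turning it to T and optionally flipping a coin at j < k corresponds to moving the heap from k to j, or to 0), and heads combine as a disjunctive sum (two heads at the same place would cancel, matching j XOR j = 0). So the Nim-value is the XOR of the 1-indexed positions of the heads.
Face-up positions (1-indexed): [2, 3, 6, 7, 8, 10]
XOR 0 with 2: 0 XOR 2 = 2
XOR 2 with 3: 2 XOR 3 = 1
XOR 1 with 6: 1 XOR 6 = 7
XOR 7 with 7: 7 XOR 7 = 0
XOR 0 with 8: 0 XOR 8 = 8
XOR 8 with 10: 8 XOR 10 = 2
Nim-value = 2

2


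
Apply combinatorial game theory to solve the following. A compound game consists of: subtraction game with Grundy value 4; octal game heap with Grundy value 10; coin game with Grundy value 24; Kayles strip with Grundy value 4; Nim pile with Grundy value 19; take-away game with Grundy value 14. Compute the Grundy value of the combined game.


By the Sprague-Grundy theorem, the Grundy value of a sum of games is the XOR of individual Grundy values.
subtraction game: Grundy value = 4. Running XOR: 0 XOR 4 = 4
octal game heap: Grundy value = 10. Running XOR: 4 XOR 10 = 14
coin game: Grundy value = 24. Running XOR: 14 XOR 24 = 22
Kayles strip: Grundy value = 4. Running XOR: 22 XOR 4 = 18
Nim pile: Grundy value = 19. Running XOR: 18 XOR 19 = 1
take-away game: Grundy value = 14. Running XOR: 1 XOR 14 = 15
The combined Grundy value is 15.

15


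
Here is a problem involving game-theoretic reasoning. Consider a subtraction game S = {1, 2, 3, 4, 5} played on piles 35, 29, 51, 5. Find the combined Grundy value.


Subtraction set: {1, 2, 3, 4, 5}
For this subtraction set, G(n) = n mod 6 (period = max + 1 = 6).
Pile 1 (size 35): G(35) = 35 mod 6 = 5
Pile 2 (size 29): G(29) = 29 mod 6 = 5
Pile 3 (size 51): G(51) = 51 mod 6 = 3
Pile 4 (size 5): G(5) = 5 mod 6 = 5
Total Grundy value = XOR of all: 5 XOR 5 XOR 3 XOR 5 = 6

6


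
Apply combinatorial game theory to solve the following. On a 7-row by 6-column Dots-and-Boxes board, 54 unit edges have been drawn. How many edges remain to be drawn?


Grid: 7 x 6 boxes, i.e. 8 rows and 7 columns of dots.
Horizontal edges: (rows + 1) * cols = 8 * 6 = 48
Vertical edges: rows * (cols + 1) = 7 * 7 = 49
Total edges: 48 + 49 = 97
Edges drawn: 54
Remaining: 97 - 54 = 43

43


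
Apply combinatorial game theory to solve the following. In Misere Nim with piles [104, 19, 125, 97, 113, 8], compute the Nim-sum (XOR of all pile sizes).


We need the XOR (exclusive or) of all pile sizes.
After XOR-ing pile 1 (size 104): 0 XOR 104 = 104
After XOR-ing pile 2 (size 19): 104 XOR 19 = 123
After XOR-ing pile 3 (size 125): 123 XOR 125 = 6
After XOR-ing pile 4 (size 97): 6 XOR 97 = 103
After XOR-ing pile 5 (size 113): 103 XOR 113 = 22
After XOR-ing pile 6 (size 8): 22 XOR 8 = 30
The Nim-value of this position is 30.

30


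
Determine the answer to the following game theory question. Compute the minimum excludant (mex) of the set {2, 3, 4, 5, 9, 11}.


Set = {2, 3, 4, 5, 9, 11}
0 is NOT in the set. This is the mex.
mex = 0

0


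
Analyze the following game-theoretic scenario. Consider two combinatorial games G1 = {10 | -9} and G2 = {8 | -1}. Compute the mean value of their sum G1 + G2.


G1 = {10 | -9}, G2 = {8 | -1}
Each is a switch {a | b} with numbers a > b; its mean value is (a + b)/2, and mean value is additive over game sums: m(G1 + G2) = m(G1) + m(G2).
Mean of G1 = (10 + (-9))/2 = 1/2 = 1/2
Mean of G2 = (8 + (-1))/2 = 7/2 = 7/2
Mean of G1 + G2 = 1/2 + 7/2 = 4

4


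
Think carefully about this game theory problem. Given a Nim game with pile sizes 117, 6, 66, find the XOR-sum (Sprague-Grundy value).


We need the XOR (exclusive or) of all pile sizes.
After XOR-ing pile 1 (size 117): 0 XOR 117 = 117
After XOR-ing pile 2 (size 6): 117 XOR 6 = 115
After XOR-ing pile 3 (size 66): 115 XOR 66 = 49
The Nim-value of this position is 49.

49


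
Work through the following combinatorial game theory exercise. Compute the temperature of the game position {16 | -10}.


The game is {16 | -10}, a switch {a | b} with numbers a > b.
Cooling {a | b} by t gives {a - t | b + t}, which stops being hot when a - t = b + t, i.e. at t = (a - b)/2. So the temperature of a switch is (a - b)/2.
Temperature = (Left option - Right option) / 2
= (16 - (-10)) / 2
= 26 / 2
= 13

13


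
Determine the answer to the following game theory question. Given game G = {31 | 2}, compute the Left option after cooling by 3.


Original game: {31 | 2} (a switch {a | b} with a > b).
Cooling by t (for t below the temperature (a - b)/2 = 29/2) taxes each move by t: {a | b} cooled by t is {a - t | b + t}.
Cooling amount: t = 3
Cooled Left option: 31 - 3 = 28
Cooled Right option: 2 + 3 = 5
Cooled game: {28 | 5}
Left option = 28

28


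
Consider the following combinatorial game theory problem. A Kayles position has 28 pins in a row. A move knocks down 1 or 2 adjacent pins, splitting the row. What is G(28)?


Kayles: a move removes 1 or 2 adjacent pins from a contiguous row.
Removing pins from a row of k leaves two independent rows (a, b) with a + b = k - 1 (one pin) or a + b = k - 2 (two pins); an end removal gives a = 0.
By Sprague-Grundy, G(k) = mex{ G(a) XOR G(b) } over all these splits. G(0) = 0.
G(1): splits (0,0):0^0=0 -> mex({0}) = 1
G(2): splits (0,1):0^1=1 (0,0):0^0=0 -> mex({0, 1}) = 2
G(3): splits (0,2):0^2=2 (1,1):1^1=0 (0,1):0^1=1 -> mex({0, 1, 2}) = 3
G(4): splits (0,3):0^3=3 (1,2):1^2=3 (0,2):0^2=2 (1,1):1^1=0 -> mex({0, 2, 3}) = 1
G(5): splits (0,4):0^1=1 (1,3):1^3=2 (2,2):2^2=0 (0,3):0^3=3 (1,2):1^2=3 -> mex({0, 1, 2, 3}) = 4
G(6) = mex({0, 1, 2, 4}) = 3
G(7) = mex({0, 1, 3, 4, 5}) = 2
G(8) = mex({0, 2, 3, 5, 6}) = 1
G(9) = mex({0, 1, 2, 3, 6, 7}) = 4
G(10) = mex({0, 1, 3, 4, 5, 7}) = 2
G(11) = mex({0, 1, 2, 3, 4, 5}) = 6
G(12) = mex({0, 1, 2, 3, 5, 6, 7}) = 4
G(13) = mex({0, 2, 3, 4, 6, 7}) = 1
G(14) = mex({0, 1, 4, 5, 6, 7}) = 2
G(15) = mex({0, 1, 2, 3, 4, 5, 6}) = 7
G(16) = mex({0, 2, 3, 5, 6, 7}) = 1
G(17) = mex({0, 1, 2, 3, 5, 6, 7}) = 4
G(18) = mex({0, 1, 2, 4, 5, 6}) = 3
G(19) = mex({0, 1, 3, 4, 5, 7}) = 2
G(20) = mex({0, 2, 3, 4, 5, 6, 7}) = 1
G(21) = mex({0, 1, 2, 3, 5, 6, 7}) = 4
G(22) = mex({0, 1, 2, 3, 4, 5, 7}) = 6
G(23) = mex({0, 1, 2, 3, 4, 5, 6}) = 7
G(24) = mex({0, 1, 2, 3, 5, 6, 7}) = 4
G(25) = mex({0, 2, 3, 4, 6, 7}) = 1
G(26) = mex({0, 1, 3, 4, 5, 6, 7}) = 2
G(27) = mex({0, 1, 2, 3, 4, 5, 6, 7}) = 8
G(28) = mex({0, 1, 2, 3, 4, 6, 7, 8}) = 5
Therefore G(28) = 5.

5


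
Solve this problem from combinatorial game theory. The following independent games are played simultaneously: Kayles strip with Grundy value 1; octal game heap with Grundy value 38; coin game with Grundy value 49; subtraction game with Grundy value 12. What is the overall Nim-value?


By the Sprague-Grundy theorem, the Grundy value of a sum of games is the XOR of individual Grundy values.
Kayles strip: Grundy value = 1. Running XOR: 0 XOR 1 = 1
octal game heap: Grundy value = 38. Running XOR: 1 XOR 38 = 39
coin game: Grundy value = 49. Running XOR: 39 XOR 49 = 22
subtraction game: Grundy value = 12. Running XOR: 22 XOR 12 = 26
The combined Grundy value is 26.

26


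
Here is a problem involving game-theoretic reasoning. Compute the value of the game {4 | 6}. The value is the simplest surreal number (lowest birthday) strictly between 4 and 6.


Left options: {4}, max = 4
Right options: {6}, min = 6
All options are numbers and max(Left) < min(Right), so by the simplicity theorem the value is the simplest (earliest-born) number strictly between 4 and 6.
The only integer strictly between 4 and 6 is 5.
No non-integer in the interval can be simpler: if x is a non-integer in the interval, then floor(x) or ceil(x) also lies in the interval (the interval contains an integer), and both are proper prefixes of x's sign expansion, i.e. born earlier. So the game value is 5.
Game value = 5

5


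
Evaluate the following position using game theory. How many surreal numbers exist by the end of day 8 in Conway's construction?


Day 0: {|} = 0 is born. Count = 1.
Day n: the number of surreal numbers born by day n is 2^(n+1) - 1.
By day 0: 2^1 - 1 = 1
By day 1: 2^2 - 1 = 3
By day 2: 2^3 - 1 = 7
By day 3: 2^4 - 1 = 15
By day 4: 2^5 - 1 = 31
By day 5: 2^6 - 1 = 63
By day 6: 2^7 - 1 = 127
By day 7: 2^8 - 1 = 255
By day 8: 2^9 - 1 = 511
By day 8: 511 surreal numbers.

511


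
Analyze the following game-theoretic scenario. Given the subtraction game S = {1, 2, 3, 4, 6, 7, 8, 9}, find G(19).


The subtraction set is S = {1, 2, 3, 4, 6, 7, 8, 9}.
G(k) = mex{ G(k - s) : s in S, s <= k }. We compute iteratively: G(0) = 0.
G(1) = mex({0}) = 1
G(2) = mex({0, 1}) = 2
G(3) = mex({0, 1, 2}) = 3
G(4) = mex({0, 1, 2, 3}) = 4
G(5) = mex({1, 2, 3, 4}) = 0
G(6) = mex({0, 2, 3, 4}) = 1
G(7) = mex({0, 1, 3, 4}) = 2
G(8) = mex({0, 1, 2, 4}) = 3
G(9) = mex({0, 1, 2, 3}) = 4
G(10) = mex({1, 2, 3, 4}) = 0
G(11) = mex({0, 2, 3, 4}) = 1
G(12) = mex({0, 1, 3, 4}) = 2
G(13) = mex({0, 1, 2, 4}) = 3
Observe that G(5)..G(13) = 0, 1, 2, 3, 4, 0, 1, 2, 3 repeats G(0)..G(8) = 0, 1, 2, 3, 4, 0, 1, 2, 3.
For k >= max(S) = 9, G(k) is determined by the previous 9 values G(k-9)..G(k-1); a window of 9 consecutive values has recurred shifted by 5, so by induction G(k + 5) = G(k) for all k >= 0: the sequence is periodic from the start with period 5.
One period: G(0..4) = 0, 1, 2, 3, 4.
19 mod 5 = 4, so G(19) = G(4) = 4.

4


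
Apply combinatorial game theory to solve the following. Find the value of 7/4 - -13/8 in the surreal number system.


x = 7/4, y = -13/8
Converting to common denominator: 8
x = 14/8, y = -13/8
x - y = 7/4 - -13/8 = 27/8

27/8


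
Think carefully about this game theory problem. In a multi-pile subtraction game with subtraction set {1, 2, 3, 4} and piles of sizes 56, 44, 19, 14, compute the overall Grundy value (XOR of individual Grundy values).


Subtraction set: {1, 2, 3, 4}
For this subtraction set, G(n) = n mod 5 (period = max + 1 = 5).
Pile 1 (size 56): G(56) = 56 mod 5 = 1
Pile 2 (size 44): G(44) = 44 mod 5 = 4
Pile 3 (size 19): G(19) = 19 mod 5 = 4
Pile 4 (size 14): G(14) = 14 mod 5 = 4
Total Grundy value = XOR of all: 1 XOR 4 XOR 4 XOR 4 = 5

5


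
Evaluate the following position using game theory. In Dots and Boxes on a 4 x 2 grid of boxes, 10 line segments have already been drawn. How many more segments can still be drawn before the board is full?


Grid: 4 x 2 boxes, i.e. 5 rows and 3 columns of dots.
Horizontal edges: (rows + 1) * cols = 5 * 2 = 10
Vertical edges: rows * (cols + 1) = 4 * 3 = 12
Total edges: 10 + 12 = 22
Edges drawn: 10
Remaining: 22 - 10 = 12

12


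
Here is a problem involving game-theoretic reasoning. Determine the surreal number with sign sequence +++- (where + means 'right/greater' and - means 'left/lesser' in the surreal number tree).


Sign expansion: +++-
Rule: track bounds (lo, hi), initially (-inf, +inf). On '+', the current value becomes lo and we move to the simplest number in (value, hi): value + 1 if hi = +inf, otherwise the midpoint (value + hi)/2. On '-', the current value becomes hi and we move to value - 1 if lo = -inf, otherwise the midpoint (lo + value)/2.
Start at 0.
Step 1: sign = +, move right. Bounds: (0, +inf). Value = 1
Step 2: sign = +, move right. Bounds: (1, +inf). Value = 2
Step 3: sign = +, move right. Bounds: (2, +inf). Value = 3
Step 4: sign = -, move left. Bounds: (2, 3). Value = 5/2
The surreal number with sign expansion +++- is 5/2.

5/2


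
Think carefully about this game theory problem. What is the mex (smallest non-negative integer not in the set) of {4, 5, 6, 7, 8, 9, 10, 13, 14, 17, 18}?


Set = {4, 5, 6, 7, 8, 9, 10, 13, 14, 17, 18}
0 is NOT in the set. This is the mex.
mex = 0

0


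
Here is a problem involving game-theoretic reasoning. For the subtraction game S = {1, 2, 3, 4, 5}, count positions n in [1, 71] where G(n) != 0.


Subtraction set S = {1, 2, 3, 4, 5}, so G(n) = n mod 6.
G(n) = 0 when n is a multiple of 6.
Multiples of 6 in [1, 71]: 11
N-positions (nonzero Grundy) = 71 - 11 = 60

60
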